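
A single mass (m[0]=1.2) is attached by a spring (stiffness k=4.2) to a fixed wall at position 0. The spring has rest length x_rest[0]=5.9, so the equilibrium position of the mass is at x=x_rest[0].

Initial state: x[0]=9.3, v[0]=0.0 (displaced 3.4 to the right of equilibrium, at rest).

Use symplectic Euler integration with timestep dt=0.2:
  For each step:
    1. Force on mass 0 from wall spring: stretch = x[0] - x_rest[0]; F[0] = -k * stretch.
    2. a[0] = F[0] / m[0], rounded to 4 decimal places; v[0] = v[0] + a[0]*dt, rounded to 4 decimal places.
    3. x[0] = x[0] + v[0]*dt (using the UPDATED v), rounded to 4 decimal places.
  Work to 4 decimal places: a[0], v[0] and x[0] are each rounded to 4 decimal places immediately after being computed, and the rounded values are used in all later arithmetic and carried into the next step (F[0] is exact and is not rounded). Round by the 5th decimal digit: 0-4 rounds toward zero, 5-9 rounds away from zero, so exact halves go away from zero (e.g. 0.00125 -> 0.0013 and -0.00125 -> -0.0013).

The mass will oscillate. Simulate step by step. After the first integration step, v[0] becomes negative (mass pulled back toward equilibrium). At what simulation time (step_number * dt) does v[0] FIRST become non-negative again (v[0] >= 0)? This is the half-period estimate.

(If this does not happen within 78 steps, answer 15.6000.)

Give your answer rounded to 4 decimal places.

Answer: 1.8000

Derivation:
Step 0: x=[9.3000] v=[0.0000]
Step 1: x=[8.8240] v=[-2.3800]
Step 2: x=[7.9386] v=[-4.4268]
Step 3: x=[6.7678] v=[-5.8538]
Step 4: x=[5.4755] v=[-6.4613]
Step 5: x=[4.2427] v=[-6.1641]
Step 6: x=[3.2419] v=[-5.0040]
Step 7: x=[2.6132] v=[-3.1433]
Step 8: x=[2.4447] v=[-0.8425]
Step 9: x=[2.7599] v=[1.5762]
First v>=0 after going negative at step 9, time=1.8000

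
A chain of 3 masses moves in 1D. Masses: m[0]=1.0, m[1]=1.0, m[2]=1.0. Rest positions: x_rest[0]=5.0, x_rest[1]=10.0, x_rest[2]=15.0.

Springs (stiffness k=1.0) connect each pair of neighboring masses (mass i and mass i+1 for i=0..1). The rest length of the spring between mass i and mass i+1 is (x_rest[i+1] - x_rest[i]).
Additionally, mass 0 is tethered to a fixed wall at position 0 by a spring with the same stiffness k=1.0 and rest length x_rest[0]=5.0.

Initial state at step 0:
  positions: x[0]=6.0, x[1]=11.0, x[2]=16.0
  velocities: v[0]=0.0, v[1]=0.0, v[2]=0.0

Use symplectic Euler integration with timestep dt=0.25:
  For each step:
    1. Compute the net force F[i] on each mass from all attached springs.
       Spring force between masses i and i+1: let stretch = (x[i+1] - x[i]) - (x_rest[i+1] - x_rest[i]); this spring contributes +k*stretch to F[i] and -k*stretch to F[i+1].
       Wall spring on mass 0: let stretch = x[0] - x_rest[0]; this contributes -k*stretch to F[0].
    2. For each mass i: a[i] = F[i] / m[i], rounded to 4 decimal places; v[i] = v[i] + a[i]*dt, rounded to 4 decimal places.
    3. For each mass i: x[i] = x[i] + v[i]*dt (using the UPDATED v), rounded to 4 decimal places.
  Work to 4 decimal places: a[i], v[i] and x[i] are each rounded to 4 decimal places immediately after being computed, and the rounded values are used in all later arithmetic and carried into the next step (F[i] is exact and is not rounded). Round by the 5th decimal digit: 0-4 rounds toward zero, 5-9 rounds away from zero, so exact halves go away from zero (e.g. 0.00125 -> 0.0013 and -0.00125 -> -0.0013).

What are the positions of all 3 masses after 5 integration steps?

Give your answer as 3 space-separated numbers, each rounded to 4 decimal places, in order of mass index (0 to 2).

Answer: 5.3036 10.8888 15.9939

Derivation:
Step 0: x=[6.0000 11.0000 16.0000] v=[0.0000 0.0000 0.0000]
Step 1: x=[5.9375 11.0000 16.0000] v=[-0.2500 0.0000 0.0000]
Step 2: x=[5.8203 10.9961 16.0000] v=[-0.4688 -0.0156 0.0000]
Step 3: x=[5.6628 10.9815 15.9998] v=[-0.6299 -0.0586 -0.0010]
Step 4: x=[5.4838 10.9481 15.9984] v=[-0.7159 -0.1337 -0.0056]
Step 5: x=[5.3036 10.8888 15.9939] v=[-0.7208 -0.2372 -0.0182]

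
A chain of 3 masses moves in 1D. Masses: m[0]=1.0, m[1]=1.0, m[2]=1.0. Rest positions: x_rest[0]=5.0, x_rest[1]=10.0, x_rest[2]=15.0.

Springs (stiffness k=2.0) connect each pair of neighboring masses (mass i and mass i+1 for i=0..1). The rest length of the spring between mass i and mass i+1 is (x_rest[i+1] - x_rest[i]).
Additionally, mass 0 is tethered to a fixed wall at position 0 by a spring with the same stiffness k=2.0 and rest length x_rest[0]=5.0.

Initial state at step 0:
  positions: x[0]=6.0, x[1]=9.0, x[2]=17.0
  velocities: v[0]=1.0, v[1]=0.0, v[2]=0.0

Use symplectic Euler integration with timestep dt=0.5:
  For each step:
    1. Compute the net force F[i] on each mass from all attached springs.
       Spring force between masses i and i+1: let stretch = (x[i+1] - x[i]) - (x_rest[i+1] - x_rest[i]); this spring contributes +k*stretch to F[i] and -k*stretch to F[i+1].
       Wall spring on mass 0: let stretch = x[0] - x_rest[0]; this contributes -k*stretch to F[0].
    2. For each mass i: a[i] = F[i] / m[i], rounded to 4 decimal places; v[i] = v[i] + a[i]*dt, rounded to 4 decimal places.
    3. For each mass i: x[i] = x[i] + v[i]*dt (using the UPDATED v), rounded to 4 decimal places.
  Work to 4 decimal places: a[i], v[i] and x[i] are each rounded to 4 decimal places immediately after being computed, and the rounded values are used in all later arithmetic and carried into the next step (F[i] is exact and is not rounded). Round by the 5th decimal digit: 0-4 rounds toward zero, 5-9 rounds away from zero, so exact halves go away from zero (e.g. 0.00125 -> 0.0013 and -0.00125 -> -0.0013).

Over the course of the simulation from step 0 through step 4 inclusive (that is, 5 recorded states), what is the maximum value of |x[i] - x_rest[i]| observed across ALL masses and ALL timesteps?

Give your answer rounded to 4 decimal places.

Step 0: x=[6.0000 9.0000 17.0000] v=[1.0000 0.0000 0.0000]
Step 1: x=[5.0000 11.5000 15.5000] v=[-2.0000 5.0000 -3.0000]
Step 2: x=[4.7500 12.7500 14.5000] v=[-0.5000 2.5000 -2.0000]
Step 3: x=[6.1250 10.8750 15.1250] v=[2.7500 -3.7500 1.2500]
Step 4: x=[6.8125 8.7500 16.1250] v=[1.3750 -4.2500 2.0000]
Max displacement = 2.7500

Answer: 2.7500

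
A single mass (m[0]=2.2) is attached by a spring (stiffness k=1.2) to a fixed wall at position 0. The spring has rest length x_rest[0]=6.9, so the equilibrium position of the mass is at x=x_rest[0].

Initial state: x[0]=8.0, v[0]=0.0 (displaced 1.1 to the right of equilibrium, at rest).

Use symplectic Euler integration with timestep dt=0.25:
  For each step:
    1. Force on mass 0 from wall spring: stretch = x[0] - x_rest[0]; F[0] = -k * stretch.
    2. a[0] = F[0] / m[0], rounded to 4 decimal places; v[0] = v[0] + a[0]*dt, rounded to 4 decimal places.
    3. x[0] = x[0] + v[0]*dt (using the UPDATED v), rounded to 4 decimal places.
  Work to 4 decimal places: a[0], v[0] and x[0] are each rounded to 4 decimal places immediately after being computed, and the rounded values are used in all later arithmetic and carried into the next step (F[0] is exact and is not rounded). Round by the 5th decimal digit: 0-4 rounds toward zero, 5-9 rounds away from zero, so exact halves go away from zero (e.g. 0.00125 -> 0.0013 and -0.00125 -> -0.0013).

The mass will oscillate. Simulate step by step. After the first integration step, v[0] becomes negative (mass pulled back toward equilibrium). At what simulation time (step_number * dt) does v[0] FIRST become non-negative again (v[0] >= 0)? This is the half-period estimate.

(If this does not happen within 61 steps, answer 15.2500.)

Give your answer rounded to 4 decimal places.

Step 0: x=[8.0000] v=[0.0000]
Step 1: x=[7.9625] v=[-0.1500]
Step 2: x=[7.8888] v=[-0.2949]
Step 3: x=[7.7814] v=[-0.4297]
Step 4: x=[7.6439] v=[-0.5499]
Step 5: x=[7.4811] v=[-0.6514]
Step 6: x=[7.2984] v=[-0.7307]
Step 7: x=[7.1022] v=[-0.7850]
Step 8: x=[6.8991] v=[-0.8126]
Step 9: x=[6.6960] v=[-0.8125]
Step 10: x=[6.4998] v=[-0.7847]
Step 11: x=[6.3173] v=[-0.7301]
Step 12: x=[6.1546] v=[-0.6507]
Step 13: x=[6.0173] v=[-0.5491]
Step 14: x=[5.9101] v=[-0.4287]
Step 15: x=[5.8367] v=[-0.2937]
Step 16: x=[5.7995] v=[-0.1487]
Step 17: x=[5.7999] v=[0.0014]
First v>=0 after going negative at step 17, time=4.2500

Answer: 4.2500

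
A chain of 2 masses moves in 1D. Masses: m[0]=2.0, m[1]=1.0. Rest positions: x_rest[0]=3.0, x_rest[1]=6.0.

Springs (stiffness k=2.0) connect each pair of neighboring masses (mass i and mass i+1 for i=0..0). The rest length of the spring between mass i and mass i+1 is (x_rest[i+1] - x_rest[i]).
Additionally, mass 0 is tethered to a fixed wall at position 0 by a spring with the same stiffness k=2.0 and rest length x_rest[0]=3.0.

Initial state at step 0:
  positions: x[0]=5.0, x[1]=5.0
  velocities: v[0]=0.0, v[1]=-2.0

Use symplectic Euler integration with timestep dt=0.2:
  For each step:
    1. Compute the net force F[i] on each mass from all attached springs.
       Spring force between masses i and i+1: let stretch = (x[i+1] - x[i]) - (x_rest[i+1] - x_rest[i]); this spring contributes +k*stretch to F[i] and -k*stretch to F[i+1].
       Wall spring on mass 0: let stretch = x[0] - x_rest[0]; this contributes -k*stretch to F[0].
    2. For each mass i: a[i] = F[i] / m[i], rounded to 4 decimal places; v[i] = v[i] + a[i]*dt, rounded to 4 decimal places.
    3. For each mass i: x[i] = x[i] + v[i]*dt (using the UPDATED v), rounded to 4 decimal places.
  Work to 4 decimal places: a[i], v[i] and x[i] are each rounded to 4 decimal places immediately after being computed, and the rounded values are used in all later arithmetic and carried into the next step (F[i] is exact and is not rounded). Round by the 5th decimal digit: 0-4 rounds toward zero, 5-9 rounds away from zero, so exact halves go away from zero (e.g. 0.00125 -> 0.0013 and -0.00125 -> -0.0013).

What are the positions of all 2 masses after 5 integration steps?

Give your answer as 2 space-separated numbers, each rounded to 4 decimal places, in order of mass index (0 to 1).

Step 0: x=[5.0000 5.0000] v=[0.0000 -2.0000]
Step 1: x=[4.8000 4.8400] v=[-1.0000 -0.8000]
Step 2: x=[4.4096 4.9168] v=[-1.9520 0.3840]
Step 3: x=[3.8631 5.1930] v=[-2.7325 1.3811]
Step 4: x=[3.2153 5.6028] v=[-3.2391 2.0491]
Step 5: x=[2.5344 6.0616] v=[-3.4047 2.2941]

Answer: 2.5344 6.0616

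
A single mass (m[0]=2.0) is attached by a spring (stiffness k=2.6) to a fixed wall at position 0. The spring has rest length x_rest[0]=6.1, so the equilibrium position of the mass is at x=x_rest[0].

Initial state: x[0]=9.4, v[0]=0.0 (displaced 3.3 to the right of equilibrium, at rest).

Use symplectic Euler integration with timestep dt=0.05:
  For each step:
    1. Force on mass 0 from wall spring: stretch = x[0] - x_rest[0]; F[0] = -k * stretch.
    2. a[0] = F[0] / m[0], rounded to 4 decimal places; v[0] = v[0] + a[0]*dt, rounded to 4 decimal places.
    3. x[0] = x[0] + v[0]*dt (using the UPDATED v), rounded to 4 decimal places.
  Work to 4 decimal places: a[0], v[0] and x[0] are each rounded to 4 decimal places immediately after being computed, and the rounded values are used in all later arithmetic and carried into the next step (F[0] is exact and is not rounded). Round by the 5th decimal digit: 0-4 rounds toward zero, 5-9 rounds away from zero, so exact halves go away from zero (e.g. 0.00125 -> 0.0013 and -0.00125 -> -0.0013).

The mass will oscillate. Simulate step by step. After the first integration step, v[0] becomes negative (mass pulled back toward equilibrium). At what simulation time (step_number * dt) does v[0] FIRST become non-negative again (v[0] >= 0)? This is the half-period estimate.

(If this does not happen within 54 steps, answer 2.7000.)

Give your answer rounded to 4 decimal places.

Answer: 2.7000

Derivation:
Step 0: x=[9.4000] v=[0.0000]
Step 1: x=[9.3893] v=[-0.2145]
Step 2: x=[9.3679] v=[-0.4283]
Step 3: x=[9.3359] v=[-0.6407]
Step 4: x=[9.2934] v=[-0.8510]
Step 5: x=[9.2405] v=[-1.0586]
Step 6: x=[9.1774] v=[-1.2627]
Step 7: x=[9.1043] v=[-1.4627]
Step 8: x=[9.0214] v=[-1.6580]
Step 9: x=[8.9290] v=[-1.8479]
Step 10: x=[8.8274] v=[-2.0318]
Step 11: x=[8.7169] v=[-2.2091]
Step 12: x=[8.5979] v=[-2.3792]
Step 13: x=[8.4708] v=[-2.5416]
Step 14: x=[8.3360] v=[-2.6957]
Step 15: x=[8.1940] v=[-2.8410]
Step 16: x=[8.0451] v=[-2.9771]
Step 17: x=[7.8899] v=[-3.1035]
Step 18: x=[7.7289] v=[-3.2198]
Step 19: x=[7.5626] v=[-3.3257]
Step 20: x=[7.3916] v=[-3.4208]
Step 21: x=[7.2164] v=[-3.5048]
Step 22: x=[7.0375] v=[-3.5774]
Step 23: x=[6.8556] v=[-3.6383]
Step 24: x=[6.6712] v=[-3.6874]
Step 25: x=[6.4850] v=[-3.7245]
Step 26: x=[6.2975] v=[-3.7495]
Step 27: x=[6.1094] v=[-3.7623]
Step 28: x=[5.9213] v=[-3.7629]
Step 29: x=[5.7337] v=[-3.7513]
Step 30: x=[5.5473] v=[-3.7275]
Step 31: x=[5.3627] v=[-3.6916]
Step 32: x=[5.1805] v=[-3.6437]
Step 33: x=[5.0013] v=[-3.5839]
Step 34: x=[4.8257] v=[-3.5125]
Step 35: x=[4.6542] v=[-3.4297]
Step 36: x=[4.4874] v=[-3.3357]
Step 37: x=[4.3259] v=[-3.2309]
Step 38: x=[4.1701] v=[-3.1156]
Step 39: x=[4.0206] v=[-2.9902]
Step 40: x=[3.8779] v=[-2.8550]
Step 41: x=[3.7424] v=[-2.7106]
Step 42: x=[3.6145] v=[-2.5574]
Step 43: x=[3.4947] v=[-2.3958]
Step 44: x=[3.3834] v=[-2.2265]
Step 45: x=[3.2809] v=[-2.0499]
Step 46: x=[3.1876] v=[-1.8667]
Step 47: x=[3.1037] v=[-1.6774]
Step 48: x=[3.0296] v=[-1.4826]
Step 49: x=[2.9655] v=[-1.2830]
Step 50: x=[2.9115] v=[-1.0793]
Step 51: x=[2.8679] v=[-0.8720]
Step 52: x=[2.8348] v=[-0.6619]
Step 53: x=[2.8123] v=[-0.4497]
Step 54: x=[2.8005] v=[-0.2360]
v[0] did not become non-negative within 54 steps; using fallback time=2.7000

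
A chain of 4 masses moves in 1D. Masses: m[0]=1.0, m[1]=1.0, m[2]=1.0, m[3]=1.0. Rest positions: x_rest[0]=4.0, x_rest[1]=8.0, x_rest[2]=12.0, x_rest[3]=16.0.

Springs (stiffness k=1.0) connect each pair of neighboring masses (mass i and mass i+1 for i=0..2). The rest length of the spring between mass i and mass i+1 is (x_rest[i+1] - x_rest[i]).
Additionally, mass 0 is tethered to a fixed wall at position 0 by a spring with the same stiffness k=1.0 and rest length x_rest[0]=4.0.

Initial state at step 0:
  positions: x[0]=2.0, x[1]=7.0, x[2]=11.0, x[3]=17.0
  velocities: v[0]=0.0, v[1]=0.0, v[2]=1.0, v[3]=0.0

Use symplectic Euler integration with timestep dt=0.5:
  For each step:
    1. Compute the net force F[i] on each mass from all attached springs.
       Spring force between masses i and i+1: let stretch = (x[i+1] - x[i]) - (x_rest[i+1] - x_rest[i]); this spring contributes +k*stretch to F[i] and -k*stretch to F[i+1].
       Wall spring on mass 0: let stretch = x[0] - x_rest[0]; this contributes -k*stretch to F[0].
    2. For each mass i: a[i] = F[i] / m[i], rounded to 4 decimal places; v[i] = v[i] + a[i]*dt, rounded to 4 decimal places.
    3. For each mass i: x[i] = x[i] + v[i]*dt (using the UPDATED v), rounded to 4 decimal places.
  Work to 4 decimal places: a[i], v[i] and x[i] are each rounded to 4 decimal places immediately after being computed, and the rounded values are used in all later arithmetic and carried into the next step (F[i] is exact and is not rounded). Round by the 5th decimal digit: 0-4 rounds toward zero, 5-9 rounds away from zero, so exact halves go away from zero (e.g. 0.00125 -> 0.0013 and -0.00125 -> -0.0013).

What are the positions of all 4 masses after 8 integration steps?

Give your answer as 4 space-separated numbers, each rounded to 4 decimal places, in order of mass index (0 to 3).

Step 0: x=[2.0000 7.0000 11.0000 17.0000] v=[0.0000 0.0000 1.0000 0.0000]
Step 1: x=[2.7500 6.7500 12.0000 16.5000] v=[1.5000 -0.5000 2.0000 -1.0000]
Step 2: x=[3.8125 6.8125 12.8125 15.8750] v=[2.1250 0.1250 1.6250 -1.2500]
Step 3: x=[4.6719 7.6250 12.8907 15.4844] v=[1.7188 1.6250 0.1563 -0.7813]
Step 4: x=[5.1016 9.0157 12.3009 15.4453] v=[0.8594 2.7813 -1.1797 -0.0782]
Step 5: x=[5.2345 10.2492 11.6759 15.6201] v=[0.2657 2.4669 -1.2501 0.3496]
Step 6: x=[5.3124 10.5857 11.6803 15.8089] v=[0.1558 0.6729 0.0087 0.3775]
Step 7: x=[5.3806 9.8775 12.4432 15.9655] v=[0.1363 -1.4165 1.5257 0.3132]
Step 8: x=[5.2278 8.6865 13.4452 16.2416] v=[-0.3056 -2.3821 2.0040 0.5521]

Answer: 5.2278 8.6865 13.4452 16.2416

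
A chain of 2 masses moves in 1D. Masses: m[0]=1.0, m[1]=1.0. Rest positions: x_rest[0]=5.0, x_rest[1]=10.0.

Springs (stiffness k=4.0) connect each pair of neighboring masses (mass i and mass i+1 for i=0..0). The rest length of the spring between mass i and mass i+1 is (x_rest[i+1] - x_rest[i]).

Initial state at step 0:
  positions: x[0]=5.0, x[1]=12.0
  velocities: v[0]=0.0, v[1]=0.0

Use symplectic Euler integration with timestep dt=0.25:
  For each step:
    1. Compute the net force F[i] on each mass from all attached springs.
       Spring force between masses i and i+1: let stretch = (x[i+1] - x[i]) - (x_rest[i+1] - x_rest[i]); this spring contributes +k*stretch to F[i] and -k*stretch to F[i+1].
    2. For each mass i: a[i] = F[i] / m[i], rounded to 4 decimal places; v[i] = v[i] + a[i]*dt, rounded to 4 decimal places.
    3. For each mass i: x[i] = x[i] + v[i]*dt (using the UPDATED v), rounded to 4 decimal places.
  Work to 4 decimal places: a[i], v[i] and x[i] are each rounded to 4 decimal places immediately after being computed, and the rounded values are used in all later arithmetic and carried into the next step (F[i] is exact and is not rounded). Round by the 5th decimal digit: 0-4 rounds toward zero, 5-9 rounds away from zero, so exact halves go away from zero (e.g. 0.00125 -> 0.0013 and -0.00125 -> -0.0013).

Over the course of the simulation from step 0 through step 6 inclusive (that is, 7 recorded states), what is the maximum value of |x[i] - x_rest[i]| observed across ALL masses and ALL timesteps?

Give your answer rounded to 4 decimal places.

Step 0: x=[5.0000 12.0000] v=[0.0000 0.0000]
Step 1: x=[5.5000 11.5000] v=[2.0000 -2.0000]
Step 2: x=[6.2500 10.7500] v=[3.0000 -3.0000]
Step 3: x=[6.8750 10.1250] v=[2.5000 -2.5000]
Step 4: x=[7.0625 9.9375] v=[0.7500 -0.7500]
Step 5: x=[6.7188 10.2813] v=[-1.3750 1.3750]
Step 6: x=[6.0157 10.9844] v=[-2.8125 2.8125]
Max displacement = 2.0625

Answer: 2.0625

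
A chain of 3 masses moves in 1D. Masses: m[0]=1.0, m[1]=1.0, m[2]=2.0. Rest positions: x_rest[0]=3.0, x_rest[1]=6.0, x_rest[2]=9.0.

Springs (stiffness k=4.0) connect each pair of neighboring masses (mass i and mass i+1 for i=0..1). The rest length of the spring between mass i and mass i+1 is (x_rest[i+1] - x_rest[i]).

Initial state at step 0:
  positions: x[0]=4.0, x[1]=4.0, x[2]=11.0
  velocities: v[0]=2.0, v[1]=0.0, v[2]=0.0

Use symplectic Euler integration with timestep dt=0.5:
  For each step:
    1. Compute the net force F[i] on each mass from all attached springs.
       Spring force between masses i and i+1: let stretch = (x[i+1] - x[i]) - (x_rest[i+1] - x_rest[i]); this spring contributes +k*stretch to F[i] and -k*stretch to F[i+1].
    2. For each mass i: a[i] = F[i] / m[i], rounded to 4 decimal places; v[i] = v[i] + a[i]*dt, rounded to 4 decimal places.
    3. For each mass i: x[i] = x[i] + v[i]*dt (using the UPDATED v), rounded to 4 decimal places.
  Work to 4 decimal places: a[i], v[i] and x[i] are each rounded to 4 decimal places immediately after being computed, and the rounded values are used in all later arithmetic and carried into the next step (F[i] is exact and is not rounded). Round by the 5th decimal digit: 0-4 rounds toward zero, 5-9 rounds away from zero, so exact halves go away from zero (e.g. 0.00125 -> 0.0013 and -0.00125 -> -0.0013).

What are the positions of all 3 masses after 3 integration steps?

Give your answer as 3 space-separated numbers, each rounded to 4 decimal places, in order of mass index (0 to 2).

Answer: 8.0000 4.5000 10.2500

Derivation:
Step 0: x=[4.0000 4.0000 11.0000] v=[2.0000 0.0000 0.0000]
Step 1: x=[2.0000 11.0000 9.0000] v=[-4.0000 14.0000 -4.0000]
Step 2: x=[6.0000 7.0000 9.5000] v=[8.0000 -8.0000 1.0000]
Step 3: x=[8.0000 4.5000 10.2500] v=[4.0000 -5.0000 1.5000]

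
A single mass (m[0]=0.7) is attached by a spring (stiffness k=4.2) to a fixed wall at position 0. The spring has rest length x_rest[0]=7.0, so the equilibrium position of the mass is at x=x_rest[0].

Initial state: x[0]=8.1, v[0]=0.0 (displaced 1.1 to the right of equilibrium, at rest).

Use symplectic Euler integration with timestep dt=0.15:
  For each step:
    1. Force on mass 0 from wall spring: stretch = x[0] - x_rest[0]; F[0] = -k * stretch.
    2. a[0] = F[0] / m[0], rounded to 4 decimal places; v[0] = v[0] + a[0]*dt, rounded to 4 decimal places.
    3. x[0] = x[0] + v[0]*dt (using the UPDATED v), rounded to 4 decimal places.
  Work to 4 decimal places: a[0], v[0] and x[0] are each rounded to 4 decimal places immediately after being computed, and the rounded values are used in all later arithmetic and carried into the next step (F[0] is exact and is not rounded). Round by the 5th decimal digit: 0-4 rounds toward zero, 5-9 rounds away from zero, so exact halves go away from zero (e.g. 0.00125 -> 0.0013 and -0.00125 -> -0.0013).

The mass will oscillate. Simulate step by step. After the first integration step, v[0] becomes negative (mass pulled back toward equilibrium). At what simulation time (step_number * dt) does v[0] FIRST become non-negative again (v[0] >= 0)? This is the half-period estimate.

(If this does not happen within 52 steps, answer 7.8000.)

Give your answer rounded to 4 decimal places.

Step 0: x=[8.1000] v=[0.0000]
Step 1: x=[7.9515] v=[-0.9900]
Step 2: x=[7.6745] v=[-1.8464]
Step 3: x=[7.3065] v=[-2.4535]
Step 4: x=[6.8971] v=[-2.7294]
Step 5: x=[6.5016] v=[-2.6368]
Step 6: x=[6.1734] v=[-2.1882]
Step 7: x=[5.9568] v=[-1.4443]
Step 8: x=[5.8810] v=[-0.5054]
Step 9: x=[5.9563] v=[0.5017]
First v>=0 after going negative at step 9, time=1.3500

Answer: 1.3500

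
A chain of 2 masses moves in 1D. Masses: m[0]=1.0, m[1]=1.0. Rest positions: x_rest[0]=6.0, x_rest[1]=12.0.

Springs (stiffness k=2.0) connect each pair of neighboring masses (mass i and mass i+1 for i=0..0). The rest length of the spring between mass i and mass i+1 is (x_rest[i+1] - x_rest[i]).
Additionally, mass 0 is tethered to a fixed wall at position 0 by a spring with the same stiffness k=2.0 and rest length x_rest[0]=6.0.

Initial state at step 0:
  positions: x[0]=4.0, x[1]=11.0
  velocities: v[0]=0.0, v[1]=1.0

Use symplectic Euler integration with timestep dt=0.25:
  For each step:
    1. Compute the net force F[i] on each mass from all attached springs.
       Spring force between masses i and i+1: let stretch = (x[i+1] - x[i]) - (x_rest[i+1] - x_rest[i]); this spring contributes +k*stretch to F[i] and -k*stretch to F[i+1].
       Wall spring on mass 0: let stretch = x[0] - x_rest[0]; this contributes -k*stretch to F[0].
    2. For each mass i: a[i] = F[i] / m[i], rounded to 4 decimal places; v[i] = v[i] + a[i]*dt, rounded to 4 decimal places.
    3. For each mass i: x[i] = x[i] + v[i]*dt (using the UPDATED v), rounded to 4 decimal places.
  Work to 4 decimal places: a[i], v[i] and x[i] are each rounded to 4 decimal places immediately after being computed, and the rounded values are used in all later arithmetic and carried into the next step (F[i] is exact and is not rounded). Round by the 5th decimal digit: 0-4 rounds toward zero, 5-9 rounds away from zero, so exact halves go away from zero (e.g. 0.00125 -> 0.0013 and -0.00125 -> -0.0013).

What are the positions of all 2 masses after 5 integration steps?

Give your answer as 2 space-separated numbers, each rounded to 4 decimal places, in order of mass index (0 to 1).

Step 0: x=[4.0000 11.0000] v=[0.0000 1.0000]
Step 1: x=[4.3750 11.1250] v=[1.5000 0.5000]
Step 2: x=[5.0469 11.1563] v=[2.6875 0.1250]
Step 3: x=[5.8516 11.1739] v=[3.2188 0.0703]
Step 4: x=[6.5902 11.2762] v=[2.9542 0.4092]
Step 5: x=[7.0907 11.5428] v=[2.0021 1.0662]

Answer: 7.0907 11.5428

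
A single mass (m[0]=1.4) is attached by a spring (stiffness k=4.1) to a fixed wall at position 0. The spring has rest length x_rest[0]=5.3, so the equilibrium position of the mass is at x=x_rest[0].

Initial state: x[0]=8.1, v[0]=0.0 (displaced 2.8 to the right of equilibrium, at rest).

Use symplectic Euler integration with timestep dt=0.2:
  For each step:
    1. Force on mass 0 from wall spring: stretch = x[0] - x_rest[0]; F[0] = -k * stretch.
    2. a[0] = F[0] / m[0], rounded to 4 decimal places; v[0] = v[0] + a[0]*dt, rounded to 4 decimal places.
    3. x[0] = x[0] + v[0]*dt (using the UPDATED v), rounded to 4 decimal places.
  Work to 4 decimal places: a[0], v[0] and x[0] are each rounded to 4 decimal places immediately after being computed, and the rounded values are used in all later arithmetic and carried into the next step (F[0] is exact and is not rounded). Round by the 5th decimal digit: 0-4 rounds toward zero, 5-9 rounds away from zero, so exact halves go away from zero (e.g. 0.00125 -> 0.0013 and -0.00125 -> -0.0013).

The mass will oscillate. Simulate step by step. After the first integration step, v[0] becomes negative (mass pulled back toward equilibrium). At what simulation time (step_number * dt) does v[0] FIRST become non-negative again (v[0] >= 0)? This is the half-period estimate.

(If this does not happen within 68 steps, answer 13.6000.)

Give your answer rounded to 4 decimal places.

Step 0: x=[8.1000] v=[0.0000]
Step 1: x=[7.7720] v=[-1.6400]
Step 2: x=[7.1544] v=[-3.0879]
Step 3: x=[6.3196] v=[-4.1740]
Step 4: x=[5.3654] v=[-4.7712]
Step 5: x=[4.4035] v=[-4.8095]
Step 6: x=[3.5466] v=[-4.2844]
Step 7: x=[2.8951] v=[-3.2574]
Step 8: x=[2.5253] v=[-1.8488]
Step 9: x=[2.4806] v=[-0.2236]
Step 10: x=[2.7662] v=[1.4278]
First v>=0 after going negative at step 10, time=2.0000

Answer: 2.0000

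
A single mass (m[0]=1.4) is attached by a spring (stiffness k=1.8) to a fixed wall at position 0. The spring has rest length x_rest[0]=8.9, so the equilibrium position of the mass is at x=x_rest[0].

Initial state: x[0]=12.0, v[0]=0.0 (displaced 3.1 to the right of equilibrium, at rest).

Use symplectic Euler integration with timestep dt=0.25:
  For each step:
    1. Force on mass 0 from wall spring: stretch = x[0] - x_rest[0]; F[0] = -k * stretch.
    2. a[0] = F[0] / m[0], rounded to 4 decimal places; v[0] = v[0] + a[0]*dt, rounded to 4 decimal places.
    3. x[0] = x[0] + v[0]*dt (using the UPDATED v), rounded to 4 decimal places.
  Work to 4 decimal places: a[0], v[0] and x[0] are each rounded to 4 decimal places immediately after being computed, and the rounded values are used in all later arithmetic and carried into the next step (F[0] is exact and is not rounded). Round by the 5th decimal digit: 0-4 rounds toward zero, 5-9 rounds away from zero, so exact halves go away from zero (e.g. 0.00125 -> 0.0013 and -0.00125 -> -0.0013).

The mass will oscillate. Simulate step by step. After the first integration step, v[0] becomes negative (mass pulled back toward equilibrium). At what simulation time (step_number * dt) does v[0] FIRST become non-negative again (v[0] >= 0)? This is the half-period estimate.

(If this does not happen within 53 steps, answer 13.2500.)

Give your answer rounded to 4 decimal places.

Step 0: x=[12.0000] v=[0.0000]
Step 1: x=[11.7509] v=[-0.9964]
Step 2: x=[11.2727] v=[-1.9128]
Step 3: x=[10.6038] v=[-2.6755]
Step 4: x=[9.7980] v=[-3.2232]
Step 5: x=[8.9200] v=[-3.5119]
Step 6: x=[8.0404] v=[-3.5183]
Step 7: x=[7.2299] v=[-3.2420]
Step 8: x=[6.5536] v=[-2.7052]
Step 9: x=[6.0659] v=[-1.9510]
Step 10: x=[5.8059] v=[-1.0401]
Step 11: x=[5.7945] v=[-0.0456]
Step 12: x=[6.0327] v=[0.9526]
First v>=0 after going negative at step 12, time=3.0000

Answer: 3.0000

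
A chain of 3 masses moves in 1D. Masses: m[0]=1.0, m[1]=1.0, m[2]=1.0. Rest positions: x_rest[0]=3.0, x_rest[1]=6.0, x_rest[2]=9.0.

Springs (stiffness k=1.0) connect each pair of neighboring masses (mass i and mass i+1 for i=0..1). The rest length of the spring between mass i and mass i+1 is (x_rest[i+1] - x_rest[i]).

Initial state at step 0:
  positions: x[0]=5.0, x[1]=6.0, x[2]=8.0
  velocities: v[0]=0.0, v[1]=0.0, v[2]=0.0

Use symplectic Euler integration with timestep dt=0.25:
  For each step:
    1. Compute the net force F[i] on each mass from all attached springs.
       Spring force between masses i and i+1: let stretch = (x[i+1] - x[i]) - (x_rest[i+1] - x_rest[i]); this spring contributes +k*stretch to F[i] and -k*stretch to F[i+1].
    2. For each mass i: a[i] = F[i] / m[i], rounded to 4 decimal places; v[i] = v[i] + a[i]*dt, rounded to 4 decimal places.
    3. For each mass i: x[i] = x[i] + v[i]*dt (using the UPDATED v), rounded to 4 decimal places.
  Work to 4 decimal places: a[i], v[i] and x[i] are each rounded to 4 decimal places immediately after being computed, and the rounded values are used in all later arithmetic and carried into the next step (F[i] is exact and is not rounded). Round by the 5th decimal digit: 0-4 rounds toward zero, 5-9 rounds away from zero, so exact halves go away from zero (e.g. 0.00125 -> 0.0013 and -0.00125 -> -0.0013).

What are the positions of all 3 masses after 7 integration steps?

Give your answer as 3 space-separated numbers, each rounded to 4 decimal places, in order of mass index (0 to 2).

Answer: 2.7043 6.6720 9.6242

Derivation:
Step 0: x=[5.0000 6.0000 8.0000] v=[0.0000 0.0000 0.0000]
Step 1: x=[4.8750 6.0625 8.0625] v=[-0.5000 0.2500 0.2500]
Step 2: x=[4.6367 6.1758 8.1875] v=[-0.9531 0.4531 0.5000]
Step 3: x=[4.3071 6.3186 8.3743] v=[-1.3183 0.5713 0.7471]
Step 4: x=[3.9158 6.4642 8.6201] v=[-1.5654 0.5824 0.9832]
Step 5: x=[3.4962 6.5853 8.9187] v=[-1.6783 0.4843 1.1942]
Step 6: x=[3.0822 6.6592 9.2589] v=[-1.6560 0.2954 1.3609]
Step 7: x=[2.7043 6.6720 9.6242] v=[-1.5118 0.0511 1.4610]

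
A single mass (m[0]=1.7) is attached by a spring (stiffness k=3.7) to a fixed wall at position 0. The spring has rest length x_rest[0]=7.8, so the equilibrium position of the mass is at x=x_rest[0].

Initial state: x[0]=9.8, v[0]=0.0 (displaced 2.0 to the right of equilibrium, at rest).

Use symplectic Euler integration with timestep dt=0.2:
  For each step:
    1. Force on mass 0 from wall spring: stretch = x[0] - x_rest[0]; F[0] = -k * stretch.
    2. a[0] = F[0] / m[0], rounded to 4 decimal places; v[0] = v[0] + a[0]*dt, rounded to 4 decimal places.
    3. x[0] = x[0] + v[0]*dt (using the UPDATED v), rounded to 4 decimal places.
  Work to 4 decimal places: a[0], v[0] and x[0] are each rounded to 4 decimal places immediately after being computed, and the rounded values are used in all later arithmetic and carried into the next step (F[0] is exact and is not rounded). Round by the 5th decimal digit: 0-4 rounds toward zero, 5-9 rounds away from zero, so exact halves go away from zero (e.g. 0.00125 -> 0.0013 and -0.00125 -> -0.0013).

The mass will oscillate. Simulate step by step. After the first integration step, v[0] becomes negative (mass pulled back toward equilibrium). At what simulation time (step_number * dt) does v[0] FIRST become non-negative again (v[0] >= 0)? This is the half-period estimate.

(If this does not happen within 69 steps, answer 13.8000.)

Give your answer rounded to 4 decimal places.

Step 0: x=[9.8000] v=[0.0000]
Step 1: x=[9.6259] v=[-0.8706]
Step 2: x=[9.2928] v=[-1.6654]
Step 3: x=[8.8298] v=[-2.3152]
Step 4: x=[8.2771] v=[-2.7635]
Step 5: x=[7.6829] v=[-2.9712]
Step 6: x=[7.0989] v=[-2.9202]
Step 7: x=[6.5759] v=[-2.6150]
Step 8: x=[6.1595] v=[-2.0822]
Step 9: x=[5.8859] v=[-1.3681]
Step 10: x=[5.7789] v=[-0.5349]
Step 11: x=[5.8479] v=[0.3449]
First v>=0 after going negative at step 11, time=2.2000

Answer: 2.2000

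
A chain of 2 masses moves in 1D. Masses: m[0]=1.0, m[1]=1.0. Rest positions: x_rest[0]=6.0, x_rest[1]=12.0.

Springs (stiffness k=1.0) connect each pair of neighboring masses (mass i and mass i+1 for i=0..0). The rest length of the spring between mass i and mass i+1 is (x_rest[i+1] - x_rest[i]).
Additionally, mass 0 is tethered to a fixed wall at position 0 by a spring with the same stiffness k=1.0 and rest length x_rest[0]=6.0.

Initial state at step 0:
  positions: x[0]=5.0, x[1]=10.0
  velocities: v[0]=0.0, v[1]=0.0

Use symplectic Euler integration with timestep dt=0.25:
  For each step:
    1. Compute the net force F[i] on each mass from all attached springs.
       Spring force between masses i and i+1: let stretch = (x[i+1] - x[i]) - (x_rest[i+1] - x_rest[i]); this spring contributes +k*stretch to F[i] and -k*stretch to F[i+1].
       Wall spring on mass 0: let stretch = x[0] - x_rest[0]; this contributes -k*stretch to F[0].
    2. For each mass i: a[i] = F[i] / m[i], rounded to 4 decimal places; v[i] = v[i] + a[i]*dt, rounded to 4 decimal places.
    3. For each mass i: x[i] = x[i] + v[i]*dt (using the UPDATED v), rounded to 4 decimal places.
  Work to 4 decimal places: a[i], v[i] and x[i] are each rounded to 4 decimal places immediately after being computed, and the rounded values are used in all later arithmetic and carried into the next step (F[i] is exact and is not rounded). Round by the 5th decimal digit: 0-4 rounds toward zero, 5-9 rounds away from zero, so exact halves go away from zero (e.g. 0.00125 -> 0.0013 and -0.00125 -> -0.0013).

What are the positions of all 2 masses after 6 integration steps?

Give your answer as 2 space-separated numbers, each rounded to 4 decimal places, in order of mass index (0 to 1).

Step 0: x=[5.0000 10.0000] v=[0.0000 0.0000]
Step 1: x=[5.0000 10.0625] v=[0.0000 0.2500]
Step 2: x=[5.0039 10.1836] v=[0.0156 0.4844]
Step 3: x=[5.0188 10.3560] v=[0.0596 0.6895]
Step 4: x=[5.0536 10.5698] v=[0.1392 0.8552]
Step 5: x=[5.1173 10.8139] v=[0.2549 0.9762]
Step 6: x=[5.2172 11.0769] v=[0.3997 1.0521]

Answer: 5.2172 11.0769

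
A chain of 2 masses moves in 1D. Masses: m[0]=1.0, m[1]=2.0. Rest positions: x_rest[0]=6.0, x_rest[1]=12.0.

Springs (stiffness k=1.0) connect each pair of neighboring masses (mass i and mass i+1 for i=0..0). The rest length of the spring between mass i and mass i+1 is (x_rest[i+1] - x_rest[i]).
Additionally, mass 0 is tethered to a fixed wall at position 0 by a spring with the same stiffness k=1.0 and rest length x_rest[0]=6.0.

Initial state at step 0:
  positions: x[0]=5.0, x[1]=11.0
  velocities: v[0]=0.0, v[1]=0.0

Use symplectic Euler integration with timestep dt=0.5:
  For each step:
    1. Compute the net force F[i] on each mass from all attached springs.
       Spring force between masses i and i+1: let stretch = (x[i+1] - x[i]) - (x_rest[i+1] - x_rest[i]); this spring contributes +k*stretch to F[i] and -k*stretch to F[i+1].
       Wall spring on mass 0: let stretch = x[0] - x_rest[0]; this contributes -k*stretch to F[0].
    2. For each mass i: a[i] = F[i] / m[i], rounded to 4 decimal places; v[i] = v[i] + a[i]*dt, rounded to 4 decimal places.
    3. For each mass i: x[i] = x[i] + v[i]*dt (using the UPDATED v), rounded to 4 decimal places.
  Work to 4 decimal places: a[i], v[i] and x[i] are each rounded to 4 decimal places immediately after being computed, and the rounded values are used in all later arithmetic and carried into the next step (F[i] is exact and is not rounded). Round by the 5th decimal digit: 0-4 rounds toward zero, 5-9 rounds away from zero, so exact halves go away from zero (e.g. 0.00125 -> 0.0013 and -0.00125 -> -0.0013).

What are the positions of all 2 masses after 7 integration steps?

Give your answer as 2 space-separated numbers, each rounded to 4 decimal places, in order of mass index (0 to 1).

Answer: 5.7541 12.3119

Derivation:
Step 0: x=[5.0000 11.0000] v=[0.0000 0.0000]
Step 1: x=[5.2500 11.0000] v=[0.5000 0.0000]
Step 2: x=[5.6250 11.0313] v=[0.7500 0.0625]
Step 3: x=[5.9454 11.1368] v=[0.6407 0.2110]
Step 4: x=[6.0773 11.3434] v=[0.2637 0.4132]
Step 5: x=[6.0064 11.6418] v=[-0.1419 0.5967]
Step 6: x=[5.8427 11.9858] v=[-0.3274 0.6879]
Step 7: x=[5.7541 12.3119] v=[-0.1772 0.6521]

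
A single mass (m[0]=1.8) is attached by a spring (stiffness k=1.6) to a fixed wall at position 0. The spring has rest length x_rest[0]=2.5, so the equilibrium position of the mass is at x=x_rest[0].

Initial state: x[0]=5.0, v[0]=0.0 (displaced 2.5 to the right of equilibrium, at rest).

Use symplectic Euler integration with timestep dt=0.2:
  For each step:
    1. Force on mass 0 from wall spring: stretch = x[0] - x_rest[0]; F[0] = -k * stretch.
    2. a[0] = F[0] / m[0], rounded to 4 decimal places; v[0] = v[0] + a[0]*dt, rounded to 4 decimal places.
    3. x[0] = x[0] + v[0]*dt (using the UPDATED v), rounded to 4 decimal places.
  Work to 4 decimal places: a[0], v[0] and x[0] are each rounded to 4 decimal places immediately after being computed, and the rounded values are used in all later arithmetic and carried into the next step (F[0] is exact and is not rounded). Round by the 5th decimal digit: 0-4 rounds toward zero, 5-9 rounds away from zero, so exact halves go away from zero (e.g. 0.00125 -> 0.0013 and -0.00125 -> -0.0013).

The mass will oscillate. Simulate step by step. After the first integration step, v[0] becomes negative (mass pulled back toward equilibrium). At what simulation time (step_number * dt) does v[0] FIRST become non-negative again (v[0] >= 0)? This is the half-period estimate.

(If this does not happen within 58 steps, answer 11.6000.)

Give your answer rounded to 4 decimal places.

Step 0: x=[5.0000] v=[0.0000]
Step 1: x=[4.9111] v=[-0.4444]
Step 2: x=[4.7365] v=[-0.8730]
Step 3: x=[4.4824] v=[-1.2706]
Step 4: x=[4.1578] v=[-1.6230]
Step 5: x=[3.7743] v=[-1.9177]
Step 6: x=[3.3455] v=[-2.1442]
Step 7: x=[2.8866] v=[-2.2945]
Step 8: x=[2.4140] v=[-2.3632]
Step 9: x=[1.9444] v=[-2.3479]
Step 10: x=[1.4946] v=[-2.2491]
Step 11: x=[1.0805] v=[-2.0704]
Step 12: x=[0.7169] v=[-1.8180]
Step 13: x=[0.4167] v=[-1.5010]
Step 14: x=[0.1906] v=[-1.1306]
Step 15: x=[0.0466] v=[-0.7200]
Step 16: x=[-0.0102] v=[-0.2838]
Step 17: x=[0.0223] v=[0.1625]
First v>=0 after going negative at step 17, time=3.4000

Answer: 3.4000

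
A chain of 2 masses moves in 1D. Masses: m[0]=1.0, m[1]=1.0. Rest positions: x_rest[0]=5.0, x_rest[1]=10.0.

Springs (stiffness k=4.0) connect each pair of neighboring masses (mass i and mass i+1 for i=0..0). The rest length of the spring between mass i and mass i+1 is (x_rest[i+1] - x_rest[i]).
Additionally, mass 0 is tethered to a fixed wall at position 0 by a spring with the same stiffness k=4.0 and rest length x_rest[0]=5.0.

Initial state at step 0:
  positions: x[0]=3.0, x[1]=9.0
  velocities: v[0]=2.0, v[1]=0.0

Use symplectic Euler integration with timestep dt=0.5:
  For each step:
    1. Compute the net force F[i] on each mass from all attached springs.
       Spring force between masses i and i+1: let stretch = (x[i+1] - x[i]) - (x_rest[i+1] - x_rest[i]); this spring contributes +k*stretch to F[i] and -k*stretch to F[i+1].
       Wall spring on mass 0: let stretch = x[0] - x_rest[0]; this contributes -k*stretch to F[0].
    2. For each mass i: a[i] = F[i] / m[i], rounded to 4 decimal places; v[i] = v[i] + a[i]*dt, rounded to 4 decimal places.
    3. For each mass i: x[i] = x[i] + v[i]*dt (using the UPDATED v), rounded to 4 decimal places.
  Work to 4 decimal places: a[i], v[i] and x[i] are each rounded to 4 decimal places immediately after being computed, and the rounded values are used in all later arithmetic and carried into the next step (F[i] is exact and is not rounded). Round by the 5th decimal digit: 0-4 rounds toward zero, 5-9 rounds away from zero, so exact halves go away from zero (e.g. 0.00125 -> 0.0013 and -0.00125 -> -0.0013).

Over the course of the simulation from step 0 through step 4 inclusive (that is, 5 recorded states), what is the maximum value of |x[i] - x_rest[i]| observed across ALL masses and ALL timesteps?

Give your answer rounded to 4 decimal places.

Step 0: x=[3.0000 9.0000] v=[2.0000 0.0000]
Step 1: x=[7.0000 8.0000] v=[8.0000 -2.0000]
Step 2: x=[5.0000 11.0000] v=[-4.0000 6.0000]
Step 3: x=[4.0000 13.0000] v=[-2.0000 4.0000]
Step 4: x=[8.0000 11.0000] v=[8.0000 -4.0000]
Max displacement = 3.0000

Answer: 3.0000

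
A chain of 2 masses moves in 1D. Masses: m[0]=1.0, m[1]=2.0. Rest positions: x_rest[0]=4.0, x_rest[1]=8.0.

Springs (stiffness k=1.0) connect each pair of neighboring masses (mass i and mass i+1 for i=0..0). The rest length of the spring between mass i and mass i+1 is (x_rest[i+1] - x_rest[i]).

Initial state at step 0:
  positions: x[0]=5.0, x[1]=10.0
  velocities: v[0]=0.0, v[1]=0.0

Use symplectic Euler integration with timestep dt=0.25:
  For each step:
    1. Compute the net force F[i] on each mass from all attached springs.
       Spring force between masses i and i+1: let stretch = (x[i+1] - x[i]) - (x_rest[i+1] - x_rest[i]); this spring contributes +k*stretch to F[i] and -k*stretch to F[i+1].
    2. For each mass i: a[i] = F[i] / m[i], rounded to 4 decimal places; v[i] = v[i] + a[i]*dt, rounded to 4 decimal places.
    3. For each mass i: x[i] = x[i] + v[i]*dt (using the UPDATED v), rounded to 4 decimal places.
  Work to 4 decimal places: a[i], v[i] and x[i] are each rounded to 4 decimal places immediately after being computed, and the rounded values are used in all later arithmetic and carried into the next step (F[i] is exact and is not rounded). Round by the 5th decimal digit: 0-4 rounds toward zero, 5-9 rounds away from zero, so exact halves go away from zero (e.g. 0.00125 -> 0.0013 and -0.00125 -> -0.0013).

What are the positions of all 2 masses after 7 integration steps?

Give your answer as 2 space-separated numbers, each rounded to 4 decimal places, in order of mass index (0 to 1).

Answer: 6.1191 9.4405

Derivation:
Step 0: x=[5.0000 10.0000] v=[0.0000 0.0000]
Step 1: x=[5.0625 9.9688] v=[0.2500 -0.1250]
Step 2: x=[5.1817 9.9092] v=[0.4766 -0.2383]
Step 3: x=[5.3463 9.8269] v=[0.6585 -0.3293]
Step 4: x=[5.5410 9.7296] v=[0.7787 -0.3894]
Step 5: x=[5.7475 9.6264] v=[0.8259 -0.4130]
Step 6: x=[5.9464 9.5269] v=[0.7956 -0.3979]
Step 7: x=[6.1191 9.4405] v=[0.6907 -0.3455]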